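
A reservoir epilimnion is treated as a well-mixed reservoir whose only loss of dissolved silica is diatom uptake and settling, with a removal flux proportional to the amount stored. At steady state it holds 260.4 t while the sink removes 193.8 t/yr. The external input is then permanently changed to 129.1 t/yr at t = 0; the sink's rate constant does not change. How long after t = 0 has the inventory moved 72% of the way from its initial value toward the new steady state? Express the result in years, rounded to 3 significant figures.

τ = M₀/F₀ = 260.4/193.8 = 1.344 yr.
The remaining gap fraction is e^(−t/τ); 72% covered ⇒ e^(−t/τ) = 0.280.
t = −τ ln(0.280) = 1.344 × 1.273 = 1.710 yr.

1.71 yr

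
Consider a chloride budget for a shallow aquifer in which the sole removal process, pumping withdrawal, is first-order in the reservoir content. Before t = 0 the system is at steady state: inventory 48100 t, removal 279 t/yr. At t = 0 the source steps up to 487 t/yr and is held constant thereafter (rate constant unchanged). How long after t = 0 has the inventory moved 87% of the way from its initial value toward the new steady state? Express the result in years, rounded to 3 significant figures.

τ = M₀/F₀ = 48100/279 = 172.4 yr.
The remaining gap fraction is e^(−t/τ); 87% covered ⇒ e^(−t/τ) = 0.130.
t = −τ ln(0.130) = 172.4 × 2.040 = 351.7 yr.

352 yr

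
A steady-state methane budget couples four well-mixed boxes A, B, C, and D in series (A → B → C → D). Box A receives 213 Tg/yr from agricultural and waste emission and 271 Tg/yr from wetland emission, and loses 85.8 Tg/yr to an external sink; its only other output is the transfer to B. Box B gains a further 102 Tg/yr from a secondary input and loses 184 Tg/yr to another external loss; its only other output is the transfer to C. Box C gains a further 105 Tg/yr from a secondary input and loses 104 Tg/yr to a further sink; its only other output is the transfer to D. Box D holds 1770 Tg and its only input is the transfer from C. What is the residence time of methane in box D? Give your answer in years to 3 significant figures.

5.58 yr

Box A: F(A→B) = (213 + 271) − 85.8 = 398.20 Tg/yr.
Box B: F(B→C) = (398.20 + 102) − 184 = 316.20 Tg/yr.
Box C: F(C→D) = (316.20 + 105) − 104 = 317.20 Tg/yr.
Box D throughput = its input = 317.20 Tg/yr; τ = 1770 / 317.20 = 5.580 yr.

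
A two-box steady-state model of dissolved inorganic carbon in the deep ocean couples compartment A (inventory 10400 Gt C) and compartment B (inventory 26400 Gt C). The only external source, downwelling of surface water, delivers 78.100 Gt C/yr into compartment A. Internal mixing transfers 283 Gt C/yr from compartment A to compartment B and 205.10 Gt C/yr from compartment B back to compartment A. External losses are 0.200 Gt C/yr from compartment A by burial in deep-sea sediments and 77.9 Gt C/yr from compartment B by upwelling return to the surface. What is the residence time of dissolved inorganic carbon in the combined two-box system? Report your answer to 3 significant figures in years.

Treat the two boxes together as one reservoir: the mixing fluxes between them are internal recycling, so τ = ΣM / Σ(external losses).
M_total = 10400 + 26400 = 36800 Gt C.
ΣF_external_out = 0.200 + 77.9 = 78.100 Gt C/yr.
τ = M_total / ΣF_ext = 36800 / 78.100 = 471.2 yr.

471 yr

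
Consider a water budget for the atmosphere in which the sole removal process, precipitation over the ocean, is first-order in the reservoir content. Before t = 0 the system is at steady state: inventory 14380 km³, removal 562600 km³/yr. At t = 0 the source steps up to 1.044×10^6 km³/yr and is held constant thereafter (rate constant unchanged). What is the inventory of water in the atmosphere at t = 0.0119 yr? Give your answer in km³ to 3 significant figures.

19000 km³

τ = M₀/F₀ = 14380/562600 = 0.02556 yr; rate constant k = 1/τ.
New steady state M_∞ = F₁/k = F₁·τ = 1.044×10^6 × 0.02556 = 26685 km³.
M(t) = M_∞ + (M₀ − M_∞)·e^(−t/τ); t/τ = 0.0119/0.02556 = 0.4656, so e^(−t/τ) = 0.6278.
M(t) = 26685 − 12300 × 0.6278 = 18960 km³.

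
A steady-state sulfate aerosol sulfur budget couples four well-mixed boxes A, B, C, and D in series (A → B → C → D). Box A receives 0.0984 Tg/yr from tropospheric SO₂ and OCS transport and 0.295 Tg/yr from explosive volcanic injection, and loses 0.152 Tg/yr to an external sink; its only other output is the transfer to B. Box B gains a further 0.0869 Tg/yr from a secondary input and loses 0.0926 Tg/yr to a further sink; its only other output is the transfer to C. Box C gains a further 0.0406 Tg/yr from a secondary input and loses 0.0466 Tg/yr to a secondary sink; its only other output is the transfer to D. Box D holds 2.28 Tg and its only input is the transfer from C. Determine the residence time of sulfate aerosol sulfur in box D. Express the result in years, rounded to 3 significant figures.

Box A: F(A→B) = (0.0984 + 0.295) − 0.152 = 0.24140 Tg/yr.
Box B: F(B→C) = (0.24140 + 0.0869) − 0.0926 = 0.23570 Tg/yr.
Box C: F(C→D) = (0.23570 + 0.0406) − 0.0466 = 0.22970 Tg/yr.
Box D throughput = its input = 0.22970 Tg/yr; τ = 2.28 / 0.22970 = 9.926 yr.

9.93 yr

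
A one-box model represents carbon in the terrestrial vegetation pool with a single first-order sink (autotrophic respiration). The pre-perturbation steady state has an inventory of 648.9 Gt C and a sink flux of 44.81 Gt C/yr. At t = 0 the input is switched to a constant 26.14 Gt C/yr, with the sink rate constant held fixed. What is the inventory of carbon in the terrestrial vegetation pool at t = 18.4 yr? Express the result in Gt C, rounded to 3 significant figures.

Residence time τ = M₀/F₀ = 14.48 yr. The eventual steady state is M_∞ = M₀·(F₁/F₀) = 648.9 × 26.14/44.81 = 378.54 Gt C.
The anomaly ΔM(t) = M(t) − M_∞ decays as ΔM₀·e^(−t/τ) with ΔM₀ = 648.9 − 378.54 = 270.4 Gt C.
At t = 18.4 yr, e^(−t/τ) = e^(−1.271) = 0.2807, so ΔM = 75.88 Gt C and M = 378.54 + 75.88 = 454.42 Gt C.

454 Gt C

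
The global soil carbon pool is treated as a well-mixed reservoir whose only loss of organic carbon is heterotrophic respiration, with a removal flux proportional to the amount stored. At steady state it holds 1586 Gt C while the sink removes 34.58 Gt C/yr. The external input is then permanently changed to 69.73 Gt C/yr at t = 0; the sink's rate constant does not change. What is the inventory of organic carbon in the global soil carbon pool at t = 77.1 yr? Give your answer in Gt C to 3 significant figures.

τ = M₀/F₀ = 1586/34.58 = 45.86 yr; rate constant k = 1/τ.
New steady state M_∞ = F₁/k = F₁·τ = 69.73 × 45.86 = 3198.1 Gt C.
M(t) = M_∞ + (M₀ − M_∞)·e^(−t/τ); t/τ = 77.1/45.86 = 1.681, so e^(−t/τ) = 0.1862.
M(t) = 3198.1 − 1612 × 0.1862 = 2898.0 Gt C.

2900 Gt C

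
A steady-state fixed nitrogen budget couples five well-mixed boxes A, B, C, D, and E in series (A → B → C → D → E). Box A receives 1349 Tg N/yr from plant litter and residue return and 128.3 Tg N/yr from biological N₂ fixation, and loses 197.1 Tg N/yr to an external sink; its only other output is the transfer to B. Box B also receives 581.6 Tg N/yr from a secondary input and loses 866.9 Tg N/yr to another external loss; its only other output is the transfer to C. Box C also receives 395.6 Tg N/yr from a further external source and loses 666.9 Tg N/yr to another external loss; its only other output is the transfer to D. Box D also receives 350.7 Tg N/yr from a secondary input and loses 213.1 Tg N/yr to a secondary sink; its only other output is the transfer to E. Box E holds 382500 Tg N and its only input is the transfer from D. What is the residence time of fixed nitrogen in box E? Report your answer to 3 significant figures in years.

Box A: F(A→B) = (1349 + 128.3) − 197.1 = 1280.2 Tg N/yr.
Box B: F(B→C) = (1280.2 + 581.6) − 866.9 = 994.90 Tg N/yr.
Box C: F(C→D) = (994.90 + 395.6) − 666.9 = 723.60 Tg N/yr.
Box D: F(D→E) = (723.60 + 350.7) − 213.1 = 861.20 Tg N/yr.
Box E throughput = its input = 861.20 Tg N/yr; τ = 382500 / 861.20 = 444.1 yr.

444 yr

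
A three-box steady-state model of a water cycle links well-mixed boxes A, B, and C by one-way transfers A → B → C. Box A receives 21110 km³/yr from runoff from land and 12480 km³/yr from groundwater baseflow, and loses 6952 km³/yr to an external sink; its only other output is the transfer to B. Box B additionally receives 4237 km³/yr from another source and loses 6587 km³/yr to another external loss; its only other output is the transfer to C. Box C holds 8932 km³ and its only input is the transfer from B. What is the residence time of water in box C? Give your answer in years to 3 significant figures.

0.368 yr

Box A: F(A→B) = (21110 + 12480) − 6952 = 26638 km³/yr.
Box B: F(B→C) = (26638 + 4237) − 6587 = 24288 km³/yr.
Box C throughput = its input = 24288 km³/yr; τ = 8932 / 24288 = 0.3678 yr.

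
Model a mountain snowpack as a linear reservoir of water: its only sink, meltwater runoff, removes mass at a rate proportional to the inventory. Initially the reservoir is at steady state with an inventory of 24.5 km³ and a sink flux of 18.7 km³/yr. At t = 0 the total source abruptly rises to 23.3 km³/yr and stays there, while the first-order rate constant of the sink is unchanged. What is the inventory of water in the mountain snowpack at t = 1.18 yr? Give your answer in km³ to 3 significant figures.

28.1 km³

Residence time τ = M₀/F₀ = 1.310 yr. The eventual steady state is M_∞ = M₀·(F₁/F₀) = 24.5 × 23.3/18.7 = 30.527 km³.
The anomaly ΔM(t) = M(t) − M_∞ decays as ΔM₀·e^(−t/τ) with ΔM₀ = 24.5 − 30.527 = −6.027 km³.
At t = 1.18 yr, e^(−t/τ) = e^(−0.9007) = 0.4063, so ΔM = −2.449 km³ and M = 30.527 − 2.449 = 28.078 km³.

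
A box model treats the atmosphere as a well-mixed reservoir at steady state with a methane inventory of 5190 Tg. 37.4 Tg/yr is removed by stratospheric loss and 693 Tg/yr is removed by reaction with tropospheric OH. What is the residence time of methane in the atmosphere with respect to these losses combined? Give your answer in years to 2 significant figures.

Total removal = 37.40 + 693.0 = 730.40 Tg/yr.
τ = M / ΣF_out = 5190 / 730.40 = 7.106 yr.

7.1 yr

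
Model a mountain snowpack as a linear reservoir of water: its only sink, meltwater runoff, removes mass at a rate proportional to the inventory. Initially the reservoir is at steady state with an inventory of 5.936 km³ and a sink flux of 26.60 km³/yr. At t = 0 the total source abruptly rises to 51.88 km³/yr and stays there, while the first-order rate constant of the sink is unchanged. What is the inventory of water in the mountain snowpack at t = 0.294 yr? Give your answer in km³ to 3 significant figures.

The sink rate constant is k = F₀/M₀ = 26.60/5.936 = 4.481 yr⁻¹.
Solving dM/dt = F₁ − kM with M(0) = M₀ gives M(t) = F₁/k + (M₀ − F₁/k)·e^(−kt).
F₁/k = 51.88/4.481 = 11.577 km³; kt = 4.481 × 0.294 = 1.317, e^(−kt) = 0.2678.
M(0.294) = 11.577 + (5.936 − 11.577) × 0.2678 = 11.577 − 1.511 = 10.067 km³.

10.1 km³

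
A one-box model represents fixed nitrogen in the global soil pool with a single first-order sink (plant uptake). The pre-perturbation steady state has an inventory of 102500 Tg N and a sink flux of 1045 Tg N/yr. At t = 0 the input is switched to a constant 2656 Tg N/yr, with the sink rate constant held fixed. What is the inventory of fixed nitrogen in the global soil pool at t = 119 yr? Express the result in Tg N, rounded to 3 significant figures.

214000 Tg N

The sink rate constant is k = F₀/M₀ = 1045/102500 = 0.01020 yr⁻¹.
Solving dM/dt = F₁ − kM with M(0) = M₀ gives M(t) = F₁/k + (M₀ − F₁/k)·e^(−kt).
F₁/k = 2656/0.01020 = 260520 Tg N; kt = 0.01020 × 119 = 1.213, e^(−kt) = 0.2972.
M(119) = 260520 + (102500 − 260520) × 0.2972 = 260520 − 46970 = 213550 Tg N.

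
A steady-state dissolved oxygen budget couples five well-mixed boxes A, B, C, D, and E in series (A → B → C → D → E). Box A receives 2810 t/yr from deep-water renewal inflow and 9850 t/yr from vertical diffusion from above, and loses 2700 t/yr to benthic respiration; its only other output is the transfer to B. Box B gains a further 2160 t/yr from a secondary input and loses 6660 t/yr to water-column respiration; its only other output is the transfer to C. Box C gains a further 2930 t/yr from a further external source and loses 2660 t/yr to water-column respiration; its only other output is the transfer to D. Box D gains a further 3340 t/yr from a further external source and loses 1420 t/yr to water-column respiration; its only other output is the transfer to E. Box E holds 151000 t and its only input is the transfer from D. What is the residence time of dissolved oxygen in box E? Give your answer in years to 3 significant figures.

Box A: F(A→B) = (2810 + 9850) − 2700 = 9960.0 t/yr.
Box B: F(B→C) = (9960.0 + 2160) − 6660 = 5460.0 t/yr.
Box C: F(C→D) = (5460.0 + 2930) − 2660 = 5730.0 t/yr.
Box D: F(D→E) = (5730.0 + 3340) − 1420 = 7650.0 t/yr.
Box E throughput = its input = 7650.0 t/yr; τ = 151000 / 7650.0 = 19.74 yr.

19.7 yr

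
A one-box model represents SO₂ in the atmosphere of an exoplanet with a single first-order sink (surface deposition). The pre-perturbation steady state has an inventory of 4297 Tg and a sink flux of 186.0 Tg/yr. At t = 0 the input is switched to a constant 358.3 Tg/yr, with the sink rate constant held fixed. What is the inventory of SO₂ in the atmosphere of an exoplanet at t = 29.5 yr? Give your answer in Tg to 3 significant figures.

Residence time τ = M₀/F₀ = 23.10 yr. The eventual steady state is M_∞ = M₀·(F₁/F₀) = 4297 × 358.3/186.0 = 8277.5 Tg.
The anomaly ΔM(t) = M(t) − M_∞ decays as ΔM₀·e^(−t/τ) with ΔM₀ = 4297 − 8277.5 = −3981 Tg.
At t = 29.5 yr, e^(−t/τ) = e^(−1.277) = 0.2789, so ΔM = −1110 Tg and M = 8277.5 − 1110 = 7167.4 Tg.

7170 Tg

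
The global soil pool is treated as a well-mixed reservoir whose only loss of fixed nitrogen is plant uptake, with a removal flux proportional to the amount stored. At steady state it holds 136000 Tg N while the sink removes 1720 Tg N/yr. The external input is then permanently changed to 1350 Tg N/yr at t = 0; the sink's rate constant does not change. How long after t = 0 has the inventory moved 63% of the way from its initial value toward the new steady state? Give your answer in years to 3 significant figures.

τ = M₀/F₀ = 136000/1720 = 79.07 yr.
The remaining gap fraction is e^(−t/τ); 63% covered ⇒ e^(−t/τ) = 0.370.
t = −τ ln(0.370) = 79.07 × 0.9943 = 78.62 yr.

78.6 yr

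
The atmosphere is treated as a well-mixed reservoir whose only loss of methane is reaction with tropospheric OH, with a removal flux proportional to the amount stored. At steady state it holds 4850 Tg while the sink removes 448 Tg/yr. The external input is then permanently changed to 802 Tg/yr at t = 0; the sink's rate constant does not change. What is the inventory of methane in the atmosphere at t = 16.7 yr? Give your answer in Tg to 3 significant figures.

7860 Tg

The sink rate constant is k = F₀/M₀ = 448/4850 = 0.09237 yr⁻¹.
Solving dM/dt = F₁ − kM with M(0) = M₀ gives M(t) = F₁/k + (M₀ − F₁/k)·e^(−kt).
F₁/k = 802/0.09237 = 8682.4 Tg; kt = 0.09237 × 16.7 = 1.543, e^(−kt) = 0.2138.
M(16.7) = 8682.4 + (4850 − 8682.4) × 0.2138 = 8682.4 − 819.5 = 7862.9 Tg.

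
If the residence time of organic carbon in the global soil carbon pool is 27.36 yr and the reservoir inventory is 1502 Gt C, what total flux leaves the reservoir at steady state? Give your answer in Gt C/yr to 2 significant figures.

F = M / τ = 1502 / 27.36 = 54.90 Gt C/yr.

55 Gt C/yr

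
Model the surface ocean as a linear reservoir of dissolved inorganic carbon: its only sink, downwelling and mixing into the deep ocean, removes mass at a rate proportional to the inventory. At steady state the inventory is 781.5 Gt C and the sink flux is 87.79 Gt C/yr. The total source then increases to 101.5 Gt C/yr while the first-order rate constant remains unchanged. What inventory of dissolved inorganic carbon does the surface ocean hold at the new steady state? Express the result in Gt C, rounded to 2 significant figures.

Rate constant k = F/M = 87.79 / 781.5 = 0.1123 yr⁻¹.
At the new steady state, source = k·M_new ⇒ M_new = 101.5 / 0.1123 = 903.5 Gt C.
(Equivalently M_new = M × F_new/F_old = 781.5 × 101.5/87.79.)

900 Gt C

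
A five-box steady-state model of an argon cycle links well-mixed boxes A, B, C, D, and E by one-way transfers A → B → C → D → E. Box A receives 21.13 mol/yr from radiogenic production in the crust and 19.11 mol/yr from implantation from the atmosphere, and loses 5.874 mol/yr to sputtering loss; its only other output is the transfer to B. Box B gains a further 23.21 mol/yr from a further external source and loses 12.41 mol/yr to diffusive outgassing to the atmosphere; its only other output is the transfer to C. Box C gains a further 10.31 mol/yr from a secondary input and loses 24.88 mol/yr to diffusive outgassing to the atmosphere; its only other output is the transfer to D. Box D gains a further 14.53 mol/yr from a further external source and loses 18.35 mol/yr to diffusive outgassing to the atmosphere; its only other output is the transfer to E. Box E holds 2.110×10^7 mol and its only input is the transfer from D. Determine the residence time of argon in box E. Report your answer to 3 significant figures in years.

Box A: F(A→B) = (21.13 + 19.11) − 5.874 = 34.366 mol/yr.
Box B: F(B→C) = (34.366 + 23.21) − 12.41 = 45.166 mol/yr.
Box C: F(C→D) = (45.166 + 10.31) − 24.88 = 30.596 mol/yr.
Box D: F(D→E) = (30.596 + 14.53) − 18.35 = 26.776 mol/yr.
Box E throughput = its input = 26.776 mol/yr; τ = 2.110×10^7 / 26.776 = 788000 yr.

788000 yr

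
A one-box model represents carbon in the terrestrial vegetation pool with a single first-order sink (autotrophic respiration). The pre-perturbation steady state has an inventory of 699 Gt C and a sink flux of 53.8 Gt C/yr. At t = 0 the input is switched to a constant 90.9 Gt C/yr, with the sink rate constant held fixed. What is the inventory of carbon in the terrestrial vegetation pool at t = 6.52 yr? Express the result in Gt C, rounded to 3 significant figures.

The sink rate constant is k = F₀/M₀ = 53.8/699 = 0.07697 yr⁻¹.
Solving dM/dt = F₁ − kM with M(0) = M₀ gives M(t) = F₁/k + (M₀ − F₁/k)·e^(−kt).
F₁/k = 90.9/0.07697 = 1181.0 Gt C; kt = 0.07697 × 6.52 = 0.5018, e^(−kt) = 0.6054.
M(6.52) = 1181.0 + (699 − 1181.0) × 0.6054 = 1181.0 − 291.8 = 889.19 Gt C.

889 Gt C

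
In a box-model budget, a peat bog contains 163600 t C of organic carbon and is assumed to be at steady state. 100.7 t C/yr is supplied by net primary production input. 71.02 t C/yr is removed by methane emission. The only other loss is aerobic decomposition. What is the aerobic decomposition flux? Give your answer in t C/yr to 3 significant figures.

At steady state ΣF_in = ΣF_out.
ΣF_in = 100.70 t C/yr.
Aerobic decomposition flux = ΣF_in − (71.02) = 100.70 − 71.02 = 29.68 t C/yr.

29.7 t C/yr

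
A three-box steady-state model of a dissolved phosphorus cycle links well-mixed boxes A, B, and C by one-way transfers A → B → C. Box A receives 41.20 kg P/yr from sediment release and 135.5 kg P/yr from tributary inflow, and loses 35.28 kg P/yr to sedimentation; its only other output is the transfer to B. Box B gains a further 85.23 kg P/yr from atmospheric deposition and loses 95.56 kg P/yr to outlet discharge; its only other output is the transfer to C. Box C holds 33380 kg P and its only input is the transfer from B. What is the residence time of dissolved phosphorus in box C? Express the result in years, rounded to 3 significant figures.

255 yr

Box A: F(A→B) = (41.20 + 135.5) − 35.28 = 141.42 kg P/yr.
Box B: F(B→C) = (141.42 + 85.23) − 95.56 = 131.09 kg P/yr.
Box C throughput = its input = 131.09 kg P/yr; τ = 33380 / 131.09 = 254.6 yr.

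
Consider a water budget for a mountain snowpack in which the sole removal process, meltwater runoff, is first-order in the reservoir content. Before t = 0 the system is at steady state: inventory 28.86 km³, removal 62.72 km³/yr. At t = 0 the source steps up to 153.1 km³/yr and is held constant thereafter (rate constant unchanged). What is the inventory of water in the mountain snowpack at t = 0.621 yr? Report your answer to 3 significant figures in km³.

59.7 km³

The sink rate constant is k = F₀/M₀ = 62.72/28.86 = 2.173 yr⁻¹.
Solving dM/dt = F₁ − kM with M(0) = M₀ gives M(t) = F₁/k + (M₀ − F₁/k)·e^(−kt).
F₁/k = 153.1/2.173 = 70.447 km³; kt = 2.173 × 0.621 = 1.350, e^(−kt) = 0.2593.
M(0.621) = 70.447 + (28.86 − 70.447) × 0.2593 = 70.447 − 10.79 = 59.662 km³.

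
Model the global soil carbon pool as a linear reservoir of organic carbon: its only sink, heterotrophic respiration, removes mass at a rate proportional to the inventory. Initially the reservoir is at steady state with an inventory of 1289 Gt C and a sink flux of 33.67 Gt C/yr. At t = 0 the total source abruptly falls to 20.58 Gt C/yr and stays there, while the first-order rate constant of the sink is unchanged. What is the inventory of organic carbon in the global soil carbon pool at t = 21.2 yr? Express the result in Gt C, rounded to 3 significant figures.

Residence time τ = M₀/F₀ = 38.28 yr. The eventual steady state is M_∞ = M₀·(F₁/F₀) = 1289 × 20.58/33.67 = 787.87 Gt C.
The anomaly ΔM(t) = M(t) − M_∞ decays as ΔM₀·e^(−t/τ) with ΔM₀ = 1289 − 787.87 = 501.1 Gt C.
At t = 21.2 yr, e^(−t/τ) = e^(−0.5538) = 0.5748, so ΔM = 288.0 Gt C and M = 787.87 + 288.0 = 1075.9 Gt C.

1080 Gt C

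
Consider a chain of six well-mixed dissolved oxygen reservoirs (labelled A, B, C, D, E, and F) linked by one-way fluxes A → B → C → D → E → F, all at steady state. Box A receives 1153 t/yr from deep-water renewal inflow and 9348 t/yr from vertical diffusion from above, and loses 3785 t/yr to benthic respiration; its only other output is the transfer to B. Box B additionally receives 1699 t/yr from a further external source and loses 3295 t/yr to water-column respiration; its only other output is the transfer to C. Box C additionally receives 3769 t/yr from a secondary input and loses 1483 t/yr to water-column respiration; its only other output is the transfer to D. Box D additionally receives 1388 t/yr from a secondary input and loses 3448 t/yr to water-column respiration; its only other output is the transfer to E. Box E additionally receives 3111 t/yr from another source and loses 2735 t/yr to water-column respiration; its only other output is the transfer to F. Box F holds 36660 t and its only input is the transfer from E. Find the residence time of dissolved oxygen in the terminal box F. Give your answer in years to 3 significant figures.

6.41 yr

Box A: F(A→B) = (1153 + 9348) − 3785 = 6716.0 t/yr.
Box B: F(B→C) = (6716.0 + 1699) − 3295 = 5120.0 t/yr.
Box C: F(C→D) = (5120.0 + 3769) − 1483 = 7406.0 t/yr.
Box D: F(D→E) = (7406.0 + 1388) − 3448 = 5346.0 t/yr.
Box E: F(E→F) = (5346.0 + 3111) − 2735 = 5722.0 t/yr.
Box F throughput = its input = 5722.0 t/yr; τ = 36660 / 5722.0 = 6.407 yr.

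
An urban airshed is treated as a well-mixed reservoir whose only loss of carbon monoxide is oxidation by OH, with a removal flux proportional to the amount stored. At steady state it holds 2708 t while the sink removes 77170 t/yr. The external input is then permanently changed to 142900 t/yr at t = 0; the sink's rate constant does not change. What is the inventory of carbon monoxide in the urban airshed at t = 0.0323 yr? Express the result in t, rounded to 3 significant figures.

τ = M₀/F₀ = 2708/77170 = 0.03509 yr; rate constant k = 1/τ.
New steady state M_∞ = F₁/k = F₁·τ = 142900 × 0.03509 = 5014.6 t.
M(t) = M_∞ + (M₀ − M_∞)·e^(−t/τ); t/τ = 0.0323/0.03509 = 0.9205, so e^(−t/τ) = 0.3983.
M(t) = 5014.6 − 2307 × 0.3983 = 4095.8 t.

4100 t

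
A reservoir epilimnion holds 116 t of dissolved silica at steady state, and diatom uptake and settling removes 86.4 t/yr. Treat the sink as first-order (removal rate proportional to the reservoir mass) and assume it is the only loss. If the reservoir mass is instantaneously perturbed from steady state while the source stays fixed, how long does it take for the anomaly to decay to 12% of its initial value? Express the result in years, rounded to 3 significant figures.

2.85 yr

For a linear reservoir the anomaly decays as exp(−t/τ) with τ = M/F = 116/86.4 = 1.343 yr.
exp(−t/τ) = 0.12 ⇒ t = −τ ln(0.12) = 1.343 × 2.120 = 2.847 yr.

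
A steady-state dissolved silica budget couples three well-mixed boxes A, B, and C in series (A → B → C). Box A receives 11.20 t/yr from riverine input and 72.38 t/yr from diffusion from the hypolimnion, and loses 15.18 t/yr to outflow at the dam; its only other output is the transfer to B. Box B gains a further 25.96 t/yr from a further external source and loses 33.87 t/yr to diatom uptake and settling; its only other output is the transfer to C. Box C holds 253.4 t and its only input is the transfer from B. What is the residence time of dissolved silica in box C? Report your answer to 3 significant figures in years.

Box A: F(A→B) = (11.20 + 72.38) − 15.18 = 68.400 t/yr.
Box B: F(B→C) = (68.400 + 25.96) − 33.87 = 60.490 t/yr.
Box C throughput = its input = 60.490 t/yr; τ = 253.4 / 60.490 = 4.189 yr.

4.19 yr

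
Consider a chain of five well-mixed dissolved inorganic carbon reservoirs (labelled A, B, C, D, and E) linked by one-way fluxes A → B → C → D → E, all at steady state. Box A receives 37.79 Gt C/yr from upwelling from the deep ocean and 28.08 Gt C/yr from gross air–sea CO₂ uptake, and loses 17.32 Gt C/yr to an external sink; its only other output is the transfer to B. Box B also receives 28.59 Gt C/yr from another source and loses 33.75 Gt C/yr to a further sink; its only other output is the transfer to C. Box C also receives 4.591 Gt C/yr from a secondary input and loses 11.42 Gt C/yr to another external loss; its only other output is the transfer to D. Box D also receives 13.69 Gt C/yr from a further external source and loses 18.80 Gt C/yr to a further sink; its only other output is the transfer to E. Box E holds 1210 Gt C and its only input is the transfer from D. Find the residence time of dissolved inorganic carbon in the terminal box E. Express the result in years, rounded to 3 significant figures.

Box A: F(A→B) = (37.79 + 28.08) − 17.32 = 48.550 Gt C/yr.
Box B: F(B→C) = (48.550 + 28.59) − 33.75 = 43.390 Gt C/yr.
Box C: F(C→D) = (43.390 + 4.591) − 11.42 = 36.561 Gt C/yr.
Box D: F(D→E) = (36.561 + 13.69) − 18.80 = 31.451 Gt C/yr.
Box E throughput = its input = 31.451 Gt C/yr; τ = 1210 / 31.451 = 38.47 yr.

38.5 yr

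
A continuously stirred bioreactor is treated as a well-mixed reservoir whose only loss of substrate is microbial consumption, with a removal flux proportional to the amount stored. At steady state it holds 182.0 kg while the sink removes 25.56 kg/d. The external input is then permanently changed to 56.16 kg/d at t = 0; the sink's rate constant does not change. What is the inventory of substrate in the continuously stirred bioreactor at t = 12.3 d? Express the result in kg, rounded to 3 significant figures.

τ = M₀/F₀ = 182.0/25.56 = 7.121 d; rate constant k = 1/τ.
New steady state M_∞ = F₁/k = F₁·τ = 56.16 × 7.121 = 399.89 kg.
M(t) = M_∞ + (M₀ − M_∞)·e^(−t/τ); t/τ = 12.3/7.121 = 1.727, so e^(−t/τ) = 0.1777.
M(t) = 399.89 − 217.9 × 0.1777 = 361.16 kg.

361 kg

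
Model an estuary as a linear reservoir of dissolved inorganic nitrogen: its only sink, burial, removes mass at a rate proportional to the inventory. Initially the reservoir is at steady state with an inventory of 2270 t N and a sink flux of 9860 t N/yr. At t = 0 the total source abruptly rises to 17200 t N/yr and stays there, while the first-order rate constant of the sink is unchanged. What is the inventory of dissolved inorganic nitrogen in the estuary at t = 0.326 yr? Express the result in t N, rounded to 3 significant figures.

The sink rate constant is k = F₀/M₀ = 9860/2270 = 4.344 yr⁻¹.
Solving dM/dt = F₁ − kM with M(0) = M₀ gives M(t) = F₁/k + (M₀ − F₁/k)·e^(−kt).
F₁/k = 17200/4.344 = 3959.8 t N; kt = 4.344 × 0.326 = 1.416, e^(−kt) = 0.2427.
M(0.326) = 3959.8 + (2270 − 3959.8) × 0.2427 = 3959.8 − 410.1 = 3549.8 t N.

3550 t N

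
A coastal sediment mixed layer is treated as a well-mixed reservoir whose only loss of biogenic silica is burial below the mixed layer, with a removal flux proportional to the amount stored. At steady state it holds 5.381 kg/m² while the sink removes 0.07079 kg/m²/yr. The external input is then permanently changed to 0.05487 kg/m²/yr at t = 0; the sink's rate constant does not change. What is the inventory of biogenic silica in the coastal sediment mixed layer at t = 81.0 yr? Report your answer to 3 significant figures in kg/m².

The sink rate constant is k = F₀/M₀ = 0.07079/5.381 = 0.01316 yr⁻¹.
Solving dM/dt = F₁ − kM with M(0) = M₀ gives M(t) = F₁/k + (M₀ − F₁/k)·e^(−kt).
F₁/k = 0.05487/0.01316 = 4.1709 kg/m²; kt = 0.01316 × 81.0 = 1.066, e^(−kt) = 0.3445.
M(81.0) = 4.1709 + (5.381 − 4.1709) × 0.3445 = 4.1709 + 0.4169 = 4.5878 kg/m².

4.59 kg/m²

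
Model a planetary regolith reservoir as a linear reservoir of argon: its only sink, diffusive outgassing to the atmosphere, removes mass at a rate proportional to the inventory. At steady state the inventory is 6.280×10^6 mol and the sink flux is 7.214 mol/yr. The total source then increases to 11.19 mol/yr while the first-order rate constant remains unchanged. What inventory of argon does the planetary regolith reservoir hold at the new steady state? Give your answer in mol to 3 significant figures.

Rate constant k = F/M = 7.214 / 6.280×10^6 = 1.149×10^-6 yr⁻¹.
At the new steady state, source = k·M_new ⇒ M_new = 11.19 / 1.149×10^-6 = 9.741×10^6 mol.
(Equivalently M_new = M × F_new/F_old = 6.280×10^6 × 11.19/7.214.)

9.74×10^6 mol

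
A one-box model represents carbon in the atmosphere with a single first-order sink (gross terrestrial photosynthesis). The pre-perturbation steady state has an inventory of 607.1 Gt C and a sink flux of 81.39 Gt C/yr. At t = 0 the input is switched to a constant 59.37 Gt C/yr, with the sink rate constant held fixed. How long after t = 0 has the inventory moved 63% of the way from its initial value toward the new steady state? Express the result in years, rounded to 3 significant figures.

τ = M₀/F₀ = 607.1/81.39 = 7.459 yr.
The remaining gap fraction is e^(−t/τ); 63% covered ⇒ e^(−t/τ) = 0.370.
t = −τ ln(0.370) = 7.459 × 0.9943 = 7.416 yr.

7.42 yr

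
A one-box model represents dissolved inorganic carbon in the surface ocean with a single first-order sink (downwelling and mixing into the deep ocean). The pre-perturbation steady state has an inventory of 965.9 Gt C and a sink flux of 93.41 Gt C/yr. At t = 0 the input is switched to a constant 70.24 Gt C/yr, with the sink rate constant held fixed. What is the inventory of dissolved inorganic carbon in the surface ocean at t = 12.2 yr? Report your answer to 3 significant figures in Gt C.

τ = M₀/F₀ = 965.9/93.41 = 10.34 yr; rate constant k = 1/τ.
New steady state M_∞ = F₁/k = F₁·τ = 70.24 × 10.34 = 726.31 Gt C.
M(t) = M_∞ + (M₀ − M_∞)·e^(−t/τ); t/τ = 12.2/10.34 = 1.180, so e^(−t/τ) = 0.3073.
M(t) = 726.31 + 239.6 × 0.3073 = 799.94 Gt C.

800 Gt C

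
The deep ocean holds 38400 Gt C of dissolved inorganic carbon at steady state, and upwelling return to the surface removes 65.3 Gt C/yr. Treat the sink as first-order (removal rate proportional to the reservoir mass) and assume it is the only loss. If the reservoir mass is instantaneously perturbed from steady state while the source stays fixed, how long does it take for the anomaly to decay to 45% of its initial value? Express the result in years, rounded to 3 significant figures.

For a linear reservoir the anomaly decays as exp(−t/τ) with τ = M/F = 38400/65.3 = 588.1 yr.
exp(−t/τ) = 0.45 ⇒ t = −τ ln(0.45) = 588.1 × 0.7985 = 469.6 yr.

470 yr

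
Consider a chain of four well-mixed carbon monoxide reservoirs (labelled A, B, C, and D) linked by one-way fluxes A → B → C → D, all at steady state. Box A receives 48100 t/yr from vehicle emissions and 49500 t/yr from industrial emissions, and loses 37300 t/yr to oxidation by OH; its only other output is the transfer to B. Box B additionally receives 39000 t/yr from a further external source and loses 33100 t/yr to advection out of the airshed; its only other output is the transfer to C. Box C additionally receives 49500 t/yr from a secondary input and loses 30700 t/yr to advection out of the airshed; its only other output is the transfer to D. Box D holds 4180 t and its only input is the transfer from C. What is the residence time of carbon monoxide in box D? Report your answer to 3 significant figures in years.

0.0492 yr

Box A: F(A→B) = (48100 + 49500) − 37300 = 60300 t/yr.
Box B: F(B→C) = (60300 + 39000) − 33100 = 66200 t/yr.
Box C: F(C→D) = (66200 + 49500) − 30700 = 85000 t/yr.
Box D throughput = its input = 85000 t/yr; τ = 4180 / 85000 = 0.04918 yr.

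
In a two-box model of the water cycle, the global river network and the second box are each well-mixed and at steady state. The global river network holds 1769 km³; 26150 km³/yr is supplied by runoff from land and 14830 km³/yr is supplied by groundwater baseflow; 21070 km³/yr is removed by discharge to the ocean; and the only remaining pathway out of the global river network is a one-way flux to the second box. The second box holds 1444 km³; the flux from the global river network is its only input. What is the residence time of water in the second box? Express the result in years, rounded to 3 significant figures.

Balance the global river network: ΣF_in = 26150 + 14830 = 40980 km³/yr.
Flux to the second box = ΣF_in − (21070) = 19910 km³/yr.
At steady state the output of the second box equals its input, 19910 km³/yr.
τ = M / F = 1444 / 19910 = 0.07253 yr.

0.0725 yr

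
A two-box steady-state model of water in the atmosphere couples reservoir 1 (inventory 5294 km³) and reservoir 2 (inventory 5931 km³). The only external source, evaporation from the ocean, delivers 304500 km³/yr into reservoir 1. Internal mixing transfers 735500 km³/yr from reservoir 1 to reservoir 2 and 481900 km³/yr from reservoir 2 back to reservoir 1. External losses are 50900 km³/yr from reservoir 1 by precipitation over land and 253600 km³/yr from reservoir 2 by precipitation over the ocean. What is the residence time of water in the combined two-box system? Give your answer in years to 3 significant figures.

0.0369 yr

Treat the two boxes together as one reservoir: the mixing fluxes between them are internal recycling, so τ = ΣM / Σ(external losses).
M_total = 5294 + 5931 = 11225 km³.
ΣF_external_out = 50900 + 253600 = 304500 km³/yr.
τ = M_total / ΣF_ext = 11225 / 304500 = 0.03686 yr.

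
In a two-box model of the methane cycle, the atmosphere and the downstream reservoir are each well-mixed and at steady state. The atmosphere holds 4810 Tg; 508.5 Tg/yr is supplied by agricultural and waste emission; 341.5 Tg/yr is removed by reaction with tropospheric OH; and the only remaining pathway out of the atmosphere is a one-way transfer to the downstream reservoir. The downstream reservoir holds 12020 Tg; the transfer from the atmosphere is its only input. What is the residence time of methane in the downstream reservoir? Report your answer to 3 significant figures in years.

72.0 yr

Balance the atmosphere: ΣF_in = 508.50 Tg/yr.
Transfer to the downstream reservoir = ΣF_in − (341.5) = 167.00 Tg/yr.
At steady state the output of the downstream reservoir equals its input, 167.00 Tg/yr.
τ = M / F = 12020 / 167.00 = 71.98 yr.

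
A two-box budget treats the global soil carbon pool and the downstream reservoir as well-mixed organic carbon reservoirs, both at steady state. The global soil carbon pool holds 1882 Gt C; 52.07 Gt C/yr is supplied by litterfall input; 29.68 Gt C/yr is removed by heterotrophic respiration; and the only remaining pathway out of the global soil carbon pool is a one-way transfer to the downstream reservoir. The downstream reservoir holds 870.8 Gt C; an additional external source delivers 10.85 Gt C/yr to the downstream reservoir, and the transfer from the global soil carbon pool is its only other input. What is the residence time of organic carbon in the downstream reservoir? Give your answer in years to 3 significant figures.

Balance the global soil carbon pool: ΣF_in = 52.070 Gt C/yr.
Transfer to the downstream reservoir = ΣF_in − (29.68) = 22.390 Gt C/yr.
Total input to the downstream reservoir = 22.390 + 10.85 = 33.240 Gt C/yr; at steady state this equals its total output.
τ = M / F = 870.8 / 33.240 = 26.20 yr.

26.2 yr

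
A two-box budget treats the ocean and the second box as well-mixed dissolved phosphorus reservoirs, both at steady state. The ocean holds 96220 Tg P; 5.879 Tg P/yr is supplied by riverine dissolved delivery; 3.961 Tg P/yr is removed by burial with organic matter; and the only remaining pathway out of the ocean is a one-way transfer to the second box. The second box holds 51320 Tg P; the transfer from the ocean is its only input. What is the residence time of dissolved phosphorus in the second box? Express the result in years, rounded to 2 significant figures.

Balance the ocean: ΣF_in = 5.8790 Tg P/yr.
Transfer to the second box = ΣF_in − (3.961) = 1.9180 Tg P/yr.
At steady state the output of the second box equals its input, 1.9180 Tg P/yr.
τ = M / F = 51320 / 1.9180 = 26760 yr.

27000 yr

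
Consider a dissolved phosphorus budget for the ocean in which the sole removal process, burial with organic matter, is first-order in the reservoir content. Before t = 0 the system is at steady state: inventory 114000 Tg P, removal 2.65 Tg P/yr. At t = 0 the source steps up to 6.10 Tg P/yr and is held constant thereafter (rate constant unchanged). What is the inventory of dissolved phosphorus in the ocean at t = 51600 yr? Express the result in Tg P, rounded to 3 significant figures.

218000 Tg P

The sink rate constant is k = F₀/M₀ = 2.65/114000 = 2.325×10^-5 yr⁻¹.
Solving dM/dt = F₁ − kM with M(0) = M₀ gives M(t) = F₁/k + (M₀ − F₁/k)·e^(−kt).
F₁/k = 6.10/2.325×10^-5 = 262420 Tg P; kt = 2.325×10^-5 × 51600 = 1.199, e^(−kt) = 0.3014.
M(51600) = 262420 + (114000 − 262420) × 0.3014 = 262420 − 44730 = 217690 Tg P.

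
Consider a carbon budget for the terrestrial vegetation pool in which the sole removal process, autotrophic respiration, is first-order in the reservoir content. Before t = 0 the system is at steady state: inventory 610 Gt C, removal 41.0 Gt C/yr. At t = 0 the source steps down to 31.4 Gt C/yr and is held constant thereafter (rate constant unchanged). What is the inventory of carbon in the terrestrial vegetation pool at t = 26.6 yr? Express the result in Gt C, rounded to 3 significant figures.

491 Gt C

τ = M₀/F₀ = 610/41.0 = 14.88 yr; rate constant k = 1/τ.
New steady state M_∞ = F₁/k = F₁·τ = 31.4 × 14.88 = 467.17 Gt C.
M(t) = M_∞ + (M₀ − M_∞)·e^(−t/τ); t/τ = 26.6/14.88 = 1.788, so e^(−t/τ) = 0.1673.
M(t) = 467.17 + 142.8 × 0.1673 = 491.07 Gt C.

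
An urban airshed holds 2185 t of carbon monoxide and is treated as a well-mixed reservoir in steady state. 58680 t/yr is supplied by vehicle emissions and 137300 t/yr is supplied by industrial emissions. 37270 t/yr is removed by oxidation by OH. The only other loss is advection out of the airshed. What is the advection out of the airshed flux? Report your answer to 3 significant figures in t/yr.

At steady state ΣF_in = ΣF_out.
ΣF_in = 58680 + 137300 = 195980 t/yr.
Advection out of the airshed flux = ΣF_in − (37270) = 195980 − 37270 = 158700 t/yr.

159000 t/yr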